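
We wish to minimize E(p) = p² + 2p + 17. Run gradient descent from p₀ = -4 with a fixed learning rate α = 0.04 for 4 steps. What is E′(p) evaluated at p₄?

-4.29835776

E′(p) = 2p + 2
Step 1: E′(-4) = -6; p₁ = -4 − 0.04·(-6) = -3.76
Step 2: E′(-3.76) = -5.52; p₂ = -3.76 − 0.04·(-5.52) = -3.5392
Step 3: E′(-3.5392) = -5.0784; p₃ = -3.5392 − 0.04·(-5.0784) = -3.336064
Step 4: E′(-3.336064) = -4.672128; p₄ = -3.336064 − 0.04·(-4.672128) = -3.14917888
E′(p) at (-3.14917888) = -4.29835776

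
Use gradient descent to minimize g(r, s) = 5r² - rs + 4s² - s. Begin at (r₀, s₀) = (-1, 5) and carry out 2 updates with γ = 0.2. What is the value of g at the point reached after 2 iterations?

60.68

∇g = (10r - s, -r + 8s - 1)
Step 1: at (-1, 5), ∇g = (-15, 40) → (-1, 5) − 0.2·(-15, 40) = (2, -3)
Step 2: at (2, -3), ∇g = (23, -27) → (2, -3) − 0.2·(23, -27) = (-2.6, 2.4)
g(-2.6, 2.4) = 60.68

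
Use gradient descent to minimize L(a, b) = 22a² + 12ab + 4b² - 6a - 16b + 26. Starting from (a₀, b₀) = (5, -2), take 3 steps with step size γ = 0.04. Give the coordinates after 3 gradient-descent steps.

(-2.470208, -1.301376)

∇L = (44a + 12b - 6, 12a + 8b - 16)
(a₁, b₁) = (5, -2) − 0.04·(190, 28) = (-2.6, -3.12)
(a₂, b₂) = (-2.6, -3.12) − 0.04·(-157.84, -72.16) = (3.7136, -0.2336)
(a₃, b₃) = (3.7136, -0.2336) − 0.04·(154.5952, 26.6944) = (-2.470208, -1.301376)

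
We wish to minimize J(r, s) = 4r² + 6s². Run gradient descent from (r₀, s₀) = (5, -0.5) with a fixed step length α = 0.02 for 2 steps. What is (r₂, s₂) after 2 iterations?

(3.528, -0.2888)

∇J = (8r, 12s)
Step 1: at (5, -0.5), ∇J = (40, -6) → (5, -0.5) − 0.02·(40, -6) = (4.2, -0.38)
Step 2: at (4.2, -0.38), ∇J = (33.6, -4.56) → (4.2, -0.38) − 0.02·(33.6, -4.56) = (3.528, -0.2888)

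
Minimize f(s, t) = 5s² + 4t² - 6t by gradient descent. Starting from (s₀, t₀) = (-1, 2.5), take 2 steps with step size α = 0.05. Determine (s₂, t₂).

∇f = (10s, 8t - 6)
Step 1: at (-1, 2.5), ∇f = (-10, 14) → (-1, 2.5) − 0.05·(-10, 14) = (-0.5, 1.8)
Step 2: at (-0.5, 1.8), ∇f = (-5, 8.4) → (-0.5, 1.8) − 0.05·(-5, 8.4) = (-0.25, 1.38)

(-0.25, 1.38)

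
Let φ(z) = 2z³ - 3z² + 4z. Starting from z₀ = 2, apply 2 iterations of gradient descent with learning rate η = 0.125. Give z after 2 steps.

φ′(z) = 6z² - 6z + 4
Step 1: φ′(2) = 16; z₁ = 2 − 0.125·16 = 0
Step 2: φ′(0) = 4; z₂ = 0 − 0.125·4 = -0.5

-0.5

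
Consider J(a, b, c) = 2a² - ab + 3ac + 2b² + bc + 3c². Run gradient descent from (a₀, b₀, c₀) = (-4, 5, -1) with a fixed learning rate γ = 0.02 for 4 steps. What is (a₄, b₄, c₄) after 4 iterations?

(-2.42481696, 3.3933048, -0.23009648)

∇J = (4a - b + 3c, -a + 4b + c, 3a + b + 6c)
(a₁, b₁, c₁) = (-4, 5, -1) − 0.02·(-24, 23, -13) = (-3.52, 4.54, -0.74)
(a₂, b₂, c₂) = (-3.52, 4.54, -0.74) − 0.02·(-20.84, 20.94, -10.46) = (-3.1032, 4.1212, -0.5308)
(a₃, b₃, c₃) = (-3.1032, 4.1212, -0.5308) − 0.02·(-18.1264, 19.0572, -8.3732) = (-2.740672, 3.740056, -0.363336)
(a₄, b₄, c₄) = (-2.740672, 3.740056, -0.363336) − 0.02·(-15.792752, 17.33756, -6.661976) = (-2.42481696, 3.3933048, -0.23009648)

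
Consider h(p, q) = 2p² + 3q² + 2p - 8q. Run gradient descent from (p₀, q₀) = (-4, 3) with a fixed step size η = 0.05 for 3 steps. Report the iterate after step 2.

(-2.74, 2.15)

∇h = (4p + 2, 6q - 8)
Step 1: at (-4, 3), ∇h = (-14, 10) → (-4, 3) − 0.05·(-14, 10) = (-3.3, 2.5)
Step 2: at (-3.3, 2.5), ∇h = (-11.2, 7) → (-3.3, 2.5) − 0.05·(-11.2, 7) = (-2.74, 2.15)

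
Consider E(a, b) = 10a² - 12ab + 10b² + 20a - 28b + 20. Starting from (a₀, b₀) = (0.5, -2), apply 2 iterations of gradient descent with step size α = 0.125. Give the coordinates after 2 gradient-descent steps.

(17.75, -16.75)

∇E = (20a - 12b + 20, -12a + 20b - 28)
(a₁, b₁) = (0.5, -2) − 0.125·(54, -74) = (-6.25, 7.25)
(a₂, b₂) = (-6.25, 7.25) − 0.125·(-192, 192) = (17.75, -16.75)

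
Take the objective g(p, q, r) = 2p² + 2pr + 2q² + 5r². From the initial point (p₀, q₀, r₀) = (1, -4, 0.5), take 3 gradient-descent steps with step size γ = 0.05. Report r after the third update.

-0.0585

∇g = (4p + 2r, 4q, 2p + 10r)
(p₁, q₁, r₁) = (1, -4, 0.5) − 0.05·(5, -16, 7) = (0.75, -3.2, 0.15)
(p₂, q₂, r₂) = (0.75, -3.2, 0.15) − 0.05·(3.3, -12.8, 3) = (0.585, -2.56, 0)
(p₃, q₃, r₃) = (0.585, -2.56, 0) − 0.05·(2.34, -10.24, 1.17) = (0.468, -2.048, -0.0585)
r = -0.0585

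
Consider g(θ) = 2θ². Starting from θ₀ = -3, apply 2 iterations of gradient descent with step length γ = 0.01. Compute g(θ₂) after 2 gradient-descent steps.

g′(θ) = 4θ
Step 1: g′(-3) = -12; θ₁ = -3 − 0.01·(-12) = -2.88
Step 2: g′(-2.88) = -11.52; θ₂ = -2.88 − 0.01·(-11.52) = -2.7648
g(-2.7648) = 15.28823808

15.28823808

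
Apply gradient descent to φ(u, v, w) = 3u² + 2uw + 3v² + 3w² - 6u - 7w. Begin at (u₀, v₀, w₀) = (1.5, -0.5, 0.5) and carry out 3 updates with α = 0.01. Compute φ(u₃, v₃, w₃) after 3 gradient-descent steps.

-3.43275127368

∇φ = (6u + 2w - 6, 6v, 2u + 6w - 7)
Step 1: at (1.5, -0.5, 0.5), ∇φ = (4, -3, -1) → (1.5, -0.5, 0.5) − 0.01·(4, -3, -1) = (1.46, -0.47, 0.51)
Step 2: at (1.46, -0.47, 0.51), ∇φ = (3.78, -2.82, -1.02) → (1.46, -0.47, 0.51) − 0.01·(3.78, -2.82, -1.02) = (1.4222, -0.4418, 0.5202)
Step 3: at (1.4222, -0.4418, 0.5202), ∇φ = (3.5736, -2.6508, -1.0344) → (1.4222, -0.4418, 0.5202) − 0.01·(3.5736, -2.6508, -1.0344) = (1.386464, -0.415292, 0.530544)
φ(1.386464, -0.415292, 0.530544) = -3.43275127368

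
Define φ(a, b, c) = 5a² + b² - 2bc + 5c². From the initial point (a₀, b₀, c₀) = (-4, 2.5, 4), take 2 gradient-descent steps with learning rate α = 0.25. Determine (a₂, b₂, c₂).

∇φ = (10a, 2b - 2c, -2b + 10c)
Step 1: at (-4, 2.5, 4), ∇φ = (-40, -3, 35) → (-4, 2.5, 4) − 0.25·(-40, -3, 35) = (6, 3.25, -4.75)
Step 2: at (6, 3.25, -4.75), ∇φ = (60, 16, -54) → (6, 3.25, -4.75) − 0.25·(60, 16, -54) = (-9, -0.75, 8.75)

(-9, -0.75, 8.75)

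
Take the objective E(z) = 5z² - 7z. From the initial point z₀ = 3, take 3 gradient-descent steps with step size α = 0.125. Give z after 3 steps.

E′(z) = 10z - 7
Step 1: E′(3) = 23; z₁ = 3 − 0.125·23 = 0.125
Step 2: E′(0.125) = -5.75; z₂ = 0.125 − 0.125·(-5.75) = 0.84375
Step 3: E′(0.84375) = 1.4375; z₃ = 0.84375 − 0.125·1.4375 = 0.6640625

0.6640625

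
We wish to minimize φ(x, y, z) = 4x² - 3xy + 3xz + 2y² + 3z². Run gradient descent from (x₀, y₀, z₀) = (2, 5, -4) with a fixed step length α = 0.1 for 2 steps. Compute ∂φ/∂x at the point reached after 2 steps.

∇φ = (8x - 3y + 3z, -3x + 4y, 3x + 6z)
(x₁, y₁, z₁) = (2, 5, -4) − 0.1·(-11, 14, -18) = (3.1, 3.6, -2.2)
(x₂, y₂, z₂) = (3.1, 3.6, -2.2) − 0.1·(7.4, 5.1, -3.9) = (2.36, 3.09, -1.81)
∂φ/∂x at (2.36, 3.09, -1.81) = 4.18

4.18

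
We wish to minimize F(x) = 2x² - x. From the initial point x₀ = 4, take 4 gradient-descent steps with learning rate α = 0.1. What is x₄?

F′(x) = 4x - 1
x₁ = 4 − 0.1·15 = 2.5
x₂ = 2.5 − 0.1·9 = 1.6
x₃ = 1.6 − 0.1·5.4 = 1.06
x₄ = 1.06 − 0.1·3.24 = 0.736

0.736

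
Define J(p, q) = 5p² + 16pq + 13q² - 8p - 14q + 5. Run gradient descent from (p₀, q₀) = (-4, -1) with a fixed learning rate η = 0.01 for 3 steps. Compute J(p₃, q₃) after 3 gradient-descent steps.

14.671346521088

∇J = (10p + 16q - 8, 16p + 26q - 14)
(p₁, q₁) = (-4, -1) − 0.01·(-64, -104) = (-3.36, 0.04)
(p₂, q₂) = (-3.36, 0.04) − 0.01·(-40.96, -66.72) = (-2.9504, 0.7072)
(p₃, q₃) = (-2.9504, 0.7072) − 0.01·(-26.1888, -42.8192) = (-2.688512, 1.135392)
J(-2.688512, 1.135392) = 14.671346521088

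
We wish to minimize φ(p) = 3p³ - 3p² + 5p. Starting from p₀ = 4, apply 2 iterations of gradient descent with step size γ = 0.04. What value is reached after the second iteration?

φ′(p) = 9p² - 6p + 5
p₁ = 4 − 0.04·125 = -1
p₂ = -1 − 0.04·20 = -1.8

-1.8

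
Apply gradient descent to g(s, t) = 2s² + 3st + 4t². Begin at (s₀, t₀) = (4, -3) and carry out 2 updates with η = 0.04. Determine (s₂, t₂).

(3.4272, -2.16)

∇g = (4s + 3t, 3s + 8t)
(s₁, t₁) = (4, -3) − 0.04·(7, -12) = (3.72, -2.52)
(s₂, t₂) = (3.72, -2.52) − 0.04·(7.32, -9) = (3.4272, -2.16)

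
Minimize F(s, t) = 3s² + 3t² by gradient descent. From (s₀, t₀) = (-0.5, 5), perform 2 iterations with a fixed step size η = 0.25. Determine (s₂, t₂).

(-0.125, 1.25)

∇F = (6s, 6t)
Step 1: at (-0.5, 5), ∇F = (-3, 30) → (-0.5, 5) − 0.25·(-3, 30) = (0.25, -2.5)
Step 2: at (0.25, -2.5), ∇F = (1.5, -15) → (0.25, -2.5) − 0.25·(1.5, -15) = (-0.125, 1.25)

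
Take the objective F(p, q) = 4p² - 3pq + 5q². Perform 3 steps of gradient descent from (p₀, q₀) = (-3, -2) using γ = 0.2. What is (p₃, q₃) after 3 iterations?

∇F = (8p - 3q, -3p + 10q)
(p₁, q₁) = (-3, -2) − 0.2·(-18, -11) = (0.6, 0.2)
(p₂, q₂) = (0.6, 0.2) − 0.2·(4.2, 0.2) = (-0.24, 0.16)
(p₃, q₃) = (-0.24, 0.16) − 0.2·(-2.4, 2.32) = (0.24, -0.304)

(0.24, -0.304)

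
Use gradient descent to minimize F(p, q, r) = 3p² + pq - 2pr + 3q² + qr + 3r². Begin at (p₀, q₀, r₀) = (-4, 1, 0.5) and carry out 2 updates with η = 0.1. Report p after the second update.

-0.855

∇F = (6p + q - 2r, p + 6q + r, -2p + q + 6r)
(p₁, q₁, r₁) = (-4, 1, 0.5) − 0.1·(-24, 2.5, 12) = (-1.6, 0.75, -0.7)
(p₂, q₂, r₂) = (-1.6, 0.75, -0.7) − 0.1·(-7.45, 2.2, -0.25) = (-0.855, 0.53, -0.675)
p = -0.855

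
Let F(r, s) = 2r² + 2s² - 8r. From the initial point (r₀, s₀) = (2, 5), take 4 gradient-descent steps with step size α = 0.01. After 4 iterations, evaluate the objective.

∇F = (4r - 8, 4s)
Step 1: at (2, 5), ∇F = (0, 20) → (2, 5) − 0.01·(0, 20) = (2, 4.8)
Step 2: at (2, 4.8), ∇F = (0, 19.2) → (2, 4.8) − 0.01·(0, 19.2) = (2, 4.608)
Step 3: at (2, 4.608), ∇F = (0, 18.432) → (2, 4.608) − 0.01·(0, 18.432) = (2, 4.42368)
Step 4: at (2, 4.42368), ∇F = (0, 17.69472) → (2, 4.42368) − 0.01·(0, 17.69472) = (2, 4.2467328)
F(2, 4.2467328) = 28.06947894919168

28.06947894919168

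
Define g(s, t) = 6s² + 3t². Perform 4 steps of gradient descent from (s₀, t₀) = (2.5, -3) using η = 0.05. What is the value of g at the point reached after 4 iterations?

∇g = (12s, 6t)
Step 1: at (2.5, -3), ∇g = (30, -18) → (2.5, -3) − 0.05·(30, -18) = (1, -2.1)
Step 2: at (1, -2.1), ∇g = (12, -12.6) → (1, -2.1) − 0.05·(12, -12.6) = (0.4, -1.47)
Step 3: at (0.4, -1.47), ∇g = (4.8, -8.82) → (0.4, -1.47) − 0.05·(4.8, -8.82) = (0.16, -1.029)
Step 4: at (0.16, -1.029), ∇g = (1.92, -6.174) → (0.16, -1.029) − 0.05·(1.92, -6.174) = (0.064, -0.7203)
g(0.064, -0.7203) = 1.58107227

1.58107227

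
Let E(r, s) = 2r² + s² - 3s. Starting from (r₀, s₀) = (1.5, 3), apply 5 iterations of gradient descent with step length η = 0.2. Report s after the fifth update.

∇E = (4r, 2s - 3)
Step 1: at (1.5, 3), ∇E = (6, 3) → (1.5, 3) − 0.2·(6, 3) = (0.3, 2.4)
Step 2: at (0.3, 2.4), ∇E = (1.2, 1.8) → (0.3, 2.4) − 0.2·(1.2, 1.8) = (0.06, 2.04)
Step 3: at (0.06, 2.04), ∇E = (0.24, 1.08) → (0.06, 2.04) − 0.2·(0.24, 1.08) = (0.012, 1.824)
Step 4: at (0.012, 1.824), ∇E = (0.048, 0.648) → (0.012, 1.824) − 0.2·(0.048, 0.648) = (0.0024, 1.6944)
Step 5: at (0.0024, 1.6944), ∇E = (0.0096, 0.3888) → (0.0024, 1.6944) − 0.2·(0.0096, 0.3888) = (0.00048, 1.61664)
s = 1.61664

1.61664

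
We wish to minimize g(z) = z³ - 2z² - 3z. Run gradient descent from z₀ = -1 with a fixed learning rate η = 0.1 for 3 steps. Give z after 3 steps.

g′(z) = 3z² - 4z - 3
Step 1: g′(-1) = 4; z₁ = -1 − 0.1·4 = -1.4
Step 2: g′(-1.4) = 8.48; z₂ = -1.4 − 0.1·8.48 = -2.248
Step 3: g′(-2.248) = 21.152512; z₃ = -2.248 − 0.1·21.152512 = -4.3632512

-4.3632512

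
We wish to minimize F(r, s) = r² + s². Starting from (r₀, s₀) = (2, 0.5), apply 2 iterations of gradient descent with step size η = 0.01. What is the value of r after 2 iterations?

∇F = (2r, 2s)
(r₁, s₁) = (2, 0.5) − 0.01·(4, 1) = (1.96, 0.49)
(r₂, s₂) = (1.96, 0.49) − 0.01·(3.92, 0.98) = (1.9208, 0.4802)
r = 1.9208

1.9208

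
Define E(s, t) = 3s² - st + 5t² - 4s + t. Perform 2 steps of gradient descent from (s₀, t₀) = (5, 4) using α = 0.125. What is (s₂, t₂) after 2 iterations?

∇E = (6s - t - 4, -s + 10t + 1)
(s₁, t₁) = (5, 4) − 0.125·(22, 36) = (2.25, -0.5)
(s₂, t₂) = (2.25, -0.5) − 0.125·(10, -6.25) = (1, 0.28125)

(1, 0.28125)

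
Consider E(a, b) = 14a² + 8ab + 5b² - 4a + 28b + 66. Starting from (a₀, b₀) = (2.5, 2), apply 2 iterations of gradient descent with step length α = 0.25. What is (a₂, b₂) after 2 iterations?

(139, 51.5)

∇E = (28a + 8b - 4, 8a + 10b + 28)
Step 1: at (2.5, 2), ∇E = (82, 68) → (2.5, 2) − 0.25·(82, 68) = (-18, -15)
Step 2: at (-18, -15), ∇E = (-628, -266) → (-18, -15) − 0.25·(-628, -266) = (139, 51.5)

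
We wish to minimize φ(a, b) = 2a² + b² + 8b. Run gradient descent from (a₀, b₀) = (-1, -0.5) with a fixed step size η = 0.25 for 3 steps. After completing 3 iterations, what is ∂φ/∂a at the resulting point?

0

∇φ = (4a, 2b + 8)
(a₁, b₁) = (-1, -0.5) − 0.25·(-4, 7) = (0, -2.25)
(a₂, b₂) = (0, -2.25) − 0.25·(0, 3.5) = (0, -3.125)
(a₃, b₃) = (0, -3.125) − 0.25·(0, 1.75) = (0, -3.5625)
∂φ/∂a at (0, -3.5625) = 0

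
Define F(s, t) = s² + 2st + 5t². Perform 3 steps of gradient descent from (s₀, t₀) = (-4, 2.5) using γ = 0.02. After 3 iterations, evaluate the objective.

∇F = (2s + 2t, 2s + 10t)
Step 1: at (-4, 2.5), ∇F = (-3, 17) → (-4, 2.5) − 0.02·(-3, 17) = (-3.94, 2.16)
Step 2: at (-3.94, 2.16), ∇F = (-3.56, 13.72) → (-3.94, 2.16) − 0.02·(-3.56, 13.72) = (-3.8688, 1.8856)
Step 3: at (-3.8688, 1.8856), ∇F = (-3.9664, 11.1184) → (-3.8688, 1.8856) − 0.02·(-3.9664, 11.1184) = (-3.789472, 1.663232)
F(-3.789472, 1.663232) = 15.586259280896

15.586259280896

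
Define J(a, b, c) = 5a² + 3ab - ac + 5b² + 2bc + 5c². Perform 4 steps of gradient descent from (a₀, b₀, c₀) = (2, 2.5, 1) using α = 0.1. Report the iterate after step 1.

∇J = (10a + 3b - c, 3a + 10b + 2c, -a + 2b + 10c)
Step 1: at (2, 2.5, 1), ∇J = (26.5, 33, 13) → (2, 2.5, 1) − 0.1·(26.5, 33, 13) = (-0.65, -0.8, -0.3)

(-0.65, -0.8, -0.3)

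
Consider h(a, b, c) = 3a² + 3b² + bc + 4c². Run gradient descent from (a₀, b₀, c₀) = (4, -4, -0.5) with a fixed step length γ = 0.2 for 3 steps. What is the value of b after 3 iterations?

0.248

∇h = (6a, 6b + c, b + 8c)
(a₁, b₁, c₁) = (4, -4, -0.5) − 0.2·(24, -24.5, -8) = (-0.8, 0.9, 1.1)
(a₂, b₂, c₂) = (-0.8, 0.9, 1.1) − 0.2·(-4.8, 6.5, 9.7) = (0.16, -0.4, -0.84)
(a₃, b₃, c₃) = (0.16, -0.4, -0.84) − 0.2·(0.96, -3.24, -7.12) = (-0.032, 0.248, 0.584)
b = 0.248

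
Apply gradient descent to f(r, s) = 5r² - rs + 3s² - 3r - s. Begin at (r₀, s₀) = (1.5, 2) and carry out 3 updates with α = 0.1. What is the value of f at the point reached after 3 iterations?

∇f = (10r - s - 3, -r + 6s - 1)
Step 1: at (1.5, 2), ∇f = (10, 9.5) → (1.5, 2) − 0.1·(10, 9.5) = (0.5, 1.05)
Step 2: at (0.5, 1.05), ∇f = (0.95, 4.8) → (0.5, 1.05) − 0.1·(0.95, 4.8) = (0.405, 0.57)
Step 3: at (0.405, 0.57), ∇f = (0.48, 2.015) → (0.405, 0.57) − 0.1·(0.48, 2.015) = (0.357, 0.3685)
f(0.357, 0.3685) = -0.52643275

-0.52643275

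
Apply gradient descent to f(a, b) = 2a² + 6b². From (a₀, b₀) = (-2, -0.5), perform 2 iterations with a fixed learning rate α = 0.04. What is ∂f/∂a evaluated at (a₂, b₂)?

∇f = (4a, 12b)
(a₁, b₁) = (-2, -0.5) − 0.04·(-8, -6) = (-1.68, -0.26)
(a₂, b₂) = (-1.68, -0.26) − 0.04·(-6.72, -3.12) = (-1.4112, -0.1352)
∂f/∂a at (-1.4112, -0.1352) = -5.6448

-5.6448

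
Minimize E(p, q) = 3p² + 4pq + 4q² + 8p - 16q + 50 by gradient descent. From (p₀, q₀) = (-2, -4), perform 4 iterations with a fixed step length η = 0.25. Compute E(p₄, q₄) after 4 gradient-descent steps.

14486.796875

∇E = (6p + 4q + 8, 4p + 8q - 16)
Step 1: at (-2, -4), ∇E = (-20, -56) → (-2, -4) − 0.25·(-20, -56) = (3, 10)
Step 2: at (3, 10), ∇E = (66, 76) → (3, 10) − 0.25·(66, 76) = (-13.5, -9)
Step 3: at (-13.5, -9), ∇E = (-109, -142) → (-13.5, -9) − 0.25·(-109, -142) = (13.75, 26.5)
Step 4: at (13.75, 26.5), ∇E = (196.5, 251) → (13.75, 26.5) − 0.25·(196.5, 251) = (-35.375, -36.25)
E(-35.375, -36.25) = 14486.796875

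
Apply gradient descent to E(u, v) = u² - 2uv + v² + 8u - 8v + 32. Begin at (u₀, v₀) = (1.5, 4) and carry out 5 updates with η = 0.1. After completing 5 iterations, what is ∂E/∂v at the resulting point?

-0.23328

∇E = (2u - 2v + 8, -2u + 2v - 8)
(u₁, v₁) = (1.5, 4) − 0.1·(3, -3) = (1.2, 4.3)
(u₂, v₂) = (1.2, 4.3) − 0.1·(1.8, -1.8) = (1.02, 4.48)
(u₃, v₃) = (1.02, 4.48) − 0.1·(1.08, -1.08) = (0.912, 4.588)
(u₄, v₄) = (0.912, 4.588) − 0.1·(0.648, -0.648) = (0.8472, 4.6528)
(u₅, v₅) = (0.8472, 4.6528) − 0.1·(0.3888, -0.3888) = (0.80832, 4.69168)
∂E/∂v at (0.80832, 4.69168) = -0.23328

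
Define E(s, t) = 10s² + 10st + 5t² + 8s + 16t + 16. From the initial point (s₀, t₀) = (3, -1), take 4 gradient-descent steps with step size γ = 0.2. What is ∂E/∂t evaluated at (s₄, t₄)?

11556

∇E = (20s + 10t + 8, 10s + 10t + 16)
Step 1: at (3, -1), ∇E = (58, 36) → (3, -1) − 0.2·(58, 36) = (-8.6, -8.2)
Step 2: at (-8.6, -8.2), ∇E = (-246, -152) → (-8.6, -8.2) − 0.2·(-246, -152) = (40.6, 22.2)
Step 3: at (40.6, 22.2), ∇E = (1042, 644) → (40.6, 22.2) − 0.2·(1042, 644) = (-167.8, -106.6)
Step 4: at (-167.8, -106.6), ∇E = (-4414, -2728) → (-167.8, -106.6) − 0.2·(-4414, -2728) = (715, 439)
∂E/∂t at (715, 439) = 11556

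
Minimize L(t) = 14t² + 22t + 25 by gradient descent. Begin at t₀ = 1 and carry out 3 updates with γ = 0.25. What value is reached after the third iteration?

-386.5

L′(t) = 28t + 22
t₁ = 1 − 0.25·50 = -11.5
t₂ = -11.5 − 0.25·(-300) = 63.5
t₃ = 63.5 − 0.25·1800 = -386.5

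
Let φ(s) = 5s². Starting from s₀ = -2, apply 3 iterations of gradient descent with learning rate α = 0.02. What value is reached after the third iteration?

-1.024

φ′(s) = 10s
s₁ = -2 − 0.02·(-20) = -1.6
s₂ = -1.6 − 0.02·(-16) = -1.28
s₃ = -1.28 − 0.02·(-12.8) = -1.024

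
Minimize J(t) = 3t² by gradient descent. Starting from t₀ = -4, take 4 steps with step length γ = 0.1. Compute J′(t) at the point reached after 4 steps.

J′(t) = 6t
t₁ = -4 − 0.1·(-24) = -1.6
t₂ = -1.6 − 0.1·(-9.6) = -0.64
t₃ = -0.64 − 0.1·(-3.84) = -0.256
t₄ = -0.256 − 0.1·(-1.536) = -0.1024
J′(t) at (-0.1024) = -0.6144

-0.6144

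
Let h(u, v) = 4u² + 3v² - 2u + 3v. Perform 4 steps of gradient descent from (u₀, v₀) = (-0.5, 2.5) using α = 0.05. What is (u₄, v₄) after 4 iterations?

(0.1528, 0.2203)

∇h = (8u - 2, 6v + 3)
Step 1: at (-0.5, 2.5), ∇h = (-6, 18) → (-0.5, 2.5) − 0.05·(-6, 18) = (-0.2, 1.6)
Step 2: at (-0.2, 1.6), ∇h = (-3.6, 12.6) → (-0.2, 1.6) − 0.05·(-3.6, 12.6) = (-0.02, 0.97)
Step 3: at (-0.02, 0.97), ∇h = (-2.16, 8.82) → (-0.02, 0.97) − 0.05·(-2.16, 8.82) = (0.088, 0.529)
Step 4: at (0.088, 0.529), ∇h = (-1.296, 6.174) → (0.088, 0.529) − 0.05·(-1.296, 6.174) = (0.1528, 0.2203)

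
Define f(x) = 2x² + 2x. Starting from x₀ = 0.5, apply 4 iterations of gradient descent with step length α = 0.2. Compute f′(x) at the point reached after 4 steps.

0.0064

f′(x) = 4x + 2
x₁ = 0.5 − 0.2·4 = -0.3
x₂ = -0.3 − 0.2·0.8 = -0.46
x₃ = -0.46 − 0.2·0.16 = -0.492
x₄ = -0.492 − 0.2·0.032 = -0.4984
f′(x) at (-0.4984) = 0.0064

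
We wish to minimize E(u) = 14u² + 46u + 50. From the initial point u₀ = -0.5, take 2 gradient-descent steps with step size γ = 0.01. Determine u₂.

-1.0504

E′(u) = 28u + 46
Step 1: E′(-0.5) = 32; u₁ = -0.5 − 0.01·32 = -0.82
Step 2: E′(-0.82) = 23.04; u₂ = -0.82 − 0.01·23.04 = -1.0504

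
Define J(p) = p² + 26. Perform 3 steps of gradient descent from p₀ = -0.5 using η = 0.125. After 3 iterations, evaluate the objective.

J′(p) = 2p
p₁ = -0.5 − 0.125·(-1) = -0.375
p₂ = -0.375 − 0.125·(-0.75) = -0.28125
p₃ = -0.28125 − 0.125·(-0.5625) = -0.2109375
J(-0.2109375) = 26.04449462890625

26.04449462890625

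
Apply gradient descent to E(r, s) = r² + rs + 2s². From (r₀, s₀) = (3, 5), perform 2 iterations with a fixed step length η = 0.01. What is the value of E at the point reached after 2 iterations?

61.83421078

∇E = (2r + s, r + 4s)
Step 1: at (3, 5), ∇E = (11, 23) → (3, 5) − 0.01·(11, 23) = (2.89, 4.77)
Step 2: at (2.89, 4.77), ∇E = (10.55, 21.97) → (2.89, 4.77) − 0.01·(10.55, 21.97) = (2.7845, 4.5503)
E(2.7845, 4.5503) = 61.83421078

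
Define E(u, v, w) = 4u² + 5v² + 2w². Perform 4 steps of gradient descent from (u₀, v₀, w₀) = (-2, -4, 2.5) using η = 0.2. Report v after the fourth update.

-4

∇E = (8u, 10v, 4w)
Step 1: at (-2, -4, 2.5), ∇E = (-16, -40, 10) → (-2, -4, 2.5) − 0.2·(-16, -40, 10) = (1.2, 4, 0.5)
Step 2: at (1.2, 4, 0.5), ∇E = (9.6, 40, 2) → (1.2, 4, 0.5) − 0.2·(9.6, 40, 2) = (-0.72, -4, 0.1)
Step 3: at (-0.72, -4, 0.1), ∇E = (-5.76, -40, 0.4) → (-0.72, -4, 0.1) − 0.2·(-5.76, -40, 0.4) = (0.432, 4, 0.02)
Step 4: at (0.432, 4, 0.02), ∇E = (3.456, 40, 0.08) → (0.432, 4, 0.02) − 0.2·(3.456, 40, 0.08) = (-0.2592, -4, 0.004)
v = -4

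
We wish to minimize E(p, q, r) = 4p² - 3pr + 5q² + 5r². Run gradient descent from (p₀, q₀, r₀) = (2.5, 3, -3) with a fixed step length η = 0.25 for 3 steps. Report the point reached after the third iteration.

(-19.375, -10.125, 26.8359375)

∇E = (8p - 3r, 10q, -3p + 10r)
Step 1: at (2.5, 3, -3), ∇E = (29, 30, -37.5) → (2.5, 3, -3) − 0.25·(29, 30, -37.5) = (-4.75, -4.5, 6.375)
Step 2: at (-4.75, -4.5, 6.375), ∇E = (-57.125, -45, 78) → (-4.75, -4.5, 6.375) − 0.25·(-57.125, -45, 78) = (9.53125, 6.75, -13.125)
Step 3: at (9.53125, 6.75, -13.125), ∇E = (115.625, 67.5, -159.84375) → (9.53125, 6.75, -13.125) − 0.25·(115.625, 67.5, -159.84375) = (-19.375, -10.125, 26.8359375)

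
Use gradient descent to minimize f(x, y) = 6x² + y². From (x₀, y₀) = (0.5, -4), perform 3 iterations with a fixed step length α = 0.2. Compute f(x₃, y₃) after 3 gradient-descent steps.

12.0408

∇f = (12x, 2y)
(x₁, y₁) = (0.5, -4) − 0.2·(6, -8) = (-0.7, -2.4)
(x₂, y₂) = (-0.7, -2.4) − 0.2·(-8.4, -4.8) = (0.98, -1.44)
(x₃, y₃) = (0.98, -1.44) − 0.2·(11.76, -2.88) = (-1.372, -0.864)
f(-1.372, -0.864) = 12.0408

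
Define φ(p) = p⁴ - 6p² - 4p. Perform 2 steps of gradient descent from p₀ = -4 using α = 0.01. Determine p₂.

φ′(p) = 4p³ - 12p - 4
Step 1: φ′(-4) = -212; p₁ = -4 − 0.01·(-212) = -1.88
Step 2: φ′(-1.88) = -8.018688; p₂ = -1.88 − 0.01·(-8.018688) = -1.79981312

-1.79981312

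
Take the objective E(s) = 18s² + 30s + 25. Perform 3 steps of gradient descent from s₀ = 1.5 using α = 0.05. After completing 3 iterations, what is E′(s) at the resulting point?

E′(s) = 36s + 30
Step 1: E′(1.5) = 84; s₁ = 1.5 − 0.05·84 = -2.7
Step 2: E′(-2.7) = -67.2; s₂ = -2.7 − 0.05·(-67.2) = 0.66
Step 3: E′(0.66) = 53.76; s₃ = 0.66 − 0.05·53.76 = -2.028
E′(s) at (-2.028) = -43.008

-43.008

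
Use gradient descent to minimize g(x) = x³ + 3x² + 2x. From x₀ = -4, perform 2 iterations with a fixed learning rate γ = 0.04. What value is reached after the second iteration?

-6.958592

g′(x) = 3x² + 6x + 2
Step 1: g′(-4) = 26; x₁ = -4 − 0.04·26 = -5.04
Step 2: g′(-5.04) = 47.9648; x₂ = -5.04 − 0.04·47.9648 = -6.958592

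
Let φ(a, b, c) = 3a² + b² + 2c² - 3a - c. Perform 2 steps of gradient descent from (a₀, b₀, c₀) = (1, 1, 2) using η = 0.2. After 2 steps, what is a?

∇φ = (6a - 3, 2b, 4c - 1)
Step 1: at (1, 1, 2), ∇φ = (3, 2, 7) → (1, 1, 2) − 0.2·(3, 2, 7) = (0.4, 0.6, 0.6)
Step 2: at (0.4, 0.6, 0.6), ∇φ = (-0.6, 1.2, 1.4) → (0.4, 0.6, 0.6) − 0.2·(-0.6, 1.2, 1.4) = (0.52, 0.36, 0.32)
a = 0.52

0.52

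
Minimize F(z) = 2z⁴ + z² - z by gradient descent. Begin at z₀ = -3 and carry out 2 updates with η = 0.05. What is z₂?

F′(z) = 8z³ + 2z - 1
z₁ = -3 − 0.05·(-223) = 8.15
z₂ = 8.15 − 0.05·4346.047 = -209.15235

-209.15235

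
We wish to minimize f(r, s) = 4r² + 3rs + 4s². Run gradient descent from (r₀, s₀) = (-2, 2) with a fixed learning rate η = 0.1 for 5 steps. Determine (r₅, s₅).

∇f = (8r + 3s, 3r + 8s)
(r₁, s₁) = (-2, 2) − 0.1·(-10, 10) = (-1, 1)
(r₂, s₂) = (-1, 1) − 0.1·(-5, 5) = (-0.5, 0.5)
(r₃, s₃) = (-0.5, 0.5) − 0.1·(-2.5, 2.5) = (-0.25, 0.25)
(r₄, s₄) = (-0.25, 0.25) − 0.1·(-1.25, 1.25) = (-0.125, 0.125)
(r₅, s₅) = (-0.125, 0.125) − 0.1·(-0.625, 0.625) = (-0.0625, 0.0625)

(-0.0625, 0.0625)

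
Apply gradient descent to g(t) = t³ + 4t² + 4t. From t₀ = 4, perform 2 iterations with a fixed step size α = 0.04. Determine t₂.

g′(t) = 3t² + 8t + 4
Step 1: g′(4) = 84; t₁ = 4 − 0.04·84 = 0.64
Step 2: g′(0.64) = 10.3488; t₂ = 0.64 − 0.04·10.3488 = 0.226048

0.226048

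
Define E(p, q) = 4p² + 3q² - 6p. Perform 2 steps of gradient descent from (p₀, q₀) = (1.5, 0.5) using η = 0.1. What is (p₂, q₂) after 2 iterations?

∇E = (8p - 6, 6q)
(p₁, q₁) = (1.5, 0.5) − 0.1·(6, 3) = (0.9, 0.2)
(p₂, q₂) = (0.9, 0.2) − 0.1·(1.2, 1.2) = (0.78, 0.08)

(0.78, 0.08)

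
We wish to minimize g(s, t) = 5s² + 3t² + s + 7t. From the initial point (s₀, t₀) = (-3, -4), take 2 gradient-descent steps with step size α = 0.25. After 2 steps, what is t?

∇g = (10s + 1, 6t + 7)
(s₁, t₁) = (-3, -4) − 0.25·(-29, -17) = (4.25, 0.25)
(s₂, t₂) = (4.25, 0.25) − 0.25·(43.5, 8.5) = (-6.625, -1.875)
t = -1.875

-1.875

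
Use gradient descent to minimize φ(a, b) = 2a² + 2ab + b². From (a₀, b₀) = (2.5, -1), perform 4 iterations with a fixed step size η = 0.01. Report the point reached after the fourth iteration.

∇φ = (4a + 2b, 2a + 2b)
(a₁, b₁) = (2.5, -1) − 0.01·(8, 3) = (2.42, -1.03)
(a₂, b₂) = (2.42, -1.03) − 0.01·(7.62, 2.78) = (2.3438, -1.0578)
(a₃, b₃) = (2.3438, -1.0578) − 0.01·(7.2596, 2.572) = (2.271204, -1.08352)
(a₄, b₄) = (2.271204, -1.08352) − 0.01·(6.917776, 2.375368) = (2.20202624, -1.10727368)

(2.20202624, -1.10727368)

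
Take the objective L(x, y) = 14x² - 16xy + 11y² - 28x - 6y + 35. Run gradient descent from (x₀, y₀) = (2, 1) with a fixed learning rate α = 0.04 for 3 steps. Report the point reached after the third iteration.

(1.78368, 1.68096)

∇L = (28x - 16y - 28, -16x + 22y - 6)
Step 1: at (2, 1), ∇L = (12, -16) → (2, 1) − 0.04·(12, -16) = (1.52, 1.64)
Step 2: at (1.52, 1.64), ∇L = (-11.68, 5.76) → (1.52, 1.64) − 0.04·(-11.68, 5.76) = (1.9872, 1.4096)
Step 3: at (1.9872, 1.4096), ∇L = (5.088, -6.784) → (1.9872, 1.4096) − 0.04·(5.088, -6.784) = (1.78368, 1.68096)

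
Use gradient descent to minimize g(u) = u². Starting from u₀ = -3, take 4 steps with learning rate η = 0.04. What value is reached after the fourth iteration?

g′(u) = 2u
u₁ = -3 − 0.04·(-6) = -2.76
u₂ = -2.76 − 0.04·(-5.52) = -2.5392
u₃ = -2.5392 − 0.04·(-5.0784) = -2.336064
u₄ = -2.336064 − 0.04·(-4.672128) = -2.14917888

-2.14917888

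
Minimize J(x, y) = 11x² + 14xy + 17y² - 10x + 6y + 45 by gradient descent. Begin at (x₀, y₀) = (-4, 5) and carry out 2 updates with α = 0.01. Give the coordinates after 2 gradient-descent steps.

(-3.3336, 2.9688)

∇J = (22x + 14y - 10, 14x + 34y + 6)
Step 1: at (-4, 5), ∇J = (-28, 120) → (-4, 5) − 0.01·(-28, 120) = (-3.72, 3.8)
Step 2: at (-3.72, 3.8), ∇J = (-38.64, 83.12) → (-3.72, 3.8) − 0.01·(-38.64, 83.12) = (-3.3336, 2.9688)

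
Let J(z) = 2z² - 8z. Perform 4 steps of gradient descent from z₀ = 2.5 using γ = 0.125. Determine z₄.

J′(z) = 4z - 8
Step 1: J′(2.5) = 2; z₁ = 2.5 − 0.125·2 = 2.25
Step 2: J′(2.25) = 1; z₂ = 2.25 − 0.125·1 = 2.125
Step 3: J′(2.125) = 0.5; z₃ = 2.125 − 0.125·0.5 = 2.0625
Step 4: J′(2.0625) = 0.25; z₄ = 2.0625 − 0.125·0.25 = 2.03125

2.03125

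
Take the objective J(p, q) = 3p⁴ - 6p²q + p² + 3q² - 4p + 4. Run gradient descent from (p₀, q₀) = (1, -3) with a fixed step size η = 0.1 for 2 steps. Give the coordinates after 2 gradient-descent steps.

∇J = (12p³ - 12pq + 2p - 4, -6p² + 6q)
Step 1: at (1, -3), ∇J = (46, -24) → (1, -3) − 0.1·(46, -24) = (-3.6, -0.6)
Step 2: at (-3.6, -0.6), ∇J = (-596.992, -81.36) → (-3.6, -0.6) − 0.1·(-596.992, -81.36) = (56.0992, 7.536)

(56.0992, 7.536)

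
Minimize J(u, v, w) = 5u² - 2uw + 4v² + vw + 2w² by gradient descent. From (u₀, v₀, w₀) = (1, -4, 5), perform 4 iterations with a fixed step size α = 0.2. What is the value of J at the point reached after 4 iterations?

∇J = (10u - 2w, 8v + w, -2u + v + 4w)
Step 1: at (1, -4, 5), ∇J = (0, -27, 14) → (1, -4, 5) − 0.2·(0, -27, 14) = (1, 1.4, 2.2)
Step 2: at (1, 1.4, 2.2), ∇J = (5.6, 13.4, 8.2) → (1, 1.4, 2.2) − 0.2·(5.6, 13.4, 8.2) = (-0.12, -1.28, 0.56)
Step 3: at (-0.12, -1.28, 0.56), ∇J = (-2.32, -9.68, 1.2) → (-0.12, -1.28, 0.56) − 0.2·(-2.32, -9.68, 1.2) = (0.344, 0.656, 0.32)
Step 4: at (0.344, 0.656, 0.32), ∇J = (2.8, 5.568, 1.248) → (0.344, 0.656, 0.32) − 0.2·(2.8, 5.568, 1.248) = (-0.216, -0.4576, 0.0704)
J(-0.216, -0.4576, 0.0704) = 1.07898112

1.07898112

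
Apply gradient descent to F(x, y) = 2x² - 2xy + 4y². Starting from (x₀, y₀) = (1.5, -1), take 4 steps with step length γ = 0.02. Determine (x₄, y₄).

(0.97660416, -0.34085888)

∇F = (4x - 2y, -2x + 8y)
Step 1: at (1.5, -1), ∇F = (8, -11) → (1.5, -1) − 0.02·(8, -11) = (1.34, -0.78)
Step 2: at (1.34, -0.78), ∇F = (6.92, -8.92) → (1.34, -0.78) − 0.02·(6.92, -8.92) = (1.2016, -0.6016)
Step 3: at (1.2016, -0.6016), ∇F = (6.0096, -7.216) → (1.2016, -0.6016) − 0.02·(6.0096, -7.216) = (1.081408, -0.45728)
Step 4: at (1.081408, -0.45728), ∇F = (5.240192, -5.821056) → (1.081408, -0.45728) − 0.02·(5.240192, -5.821056) = (0.97660416, -0.34085888)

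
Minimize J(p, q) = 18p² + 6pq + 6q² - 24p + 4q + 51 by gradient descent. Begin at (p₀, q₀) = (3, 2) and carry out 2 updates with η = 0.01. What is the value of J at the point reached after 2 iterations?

77.84351712

∇J = (36p + 6q - 24, 6p + 12q + 4)
Step 1: at (3, 2), ∇J = (96, 46) → (3, 2) − 0.01·(96, 46) = (2.04, 1.54)
Step 2: at (2.04, 1.54), ∇J = (58.68, 34.72) → (2.04, 1.54) − 0.01·(58.68, 34.72) = (1.4532, 1.1928)
J(1.4532, 1.1928) = 77.84351712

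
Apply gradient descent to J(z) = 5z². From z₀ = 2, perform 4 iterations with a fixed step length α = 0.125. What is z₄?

0.0078125

J′(z) = 10z
z₁ = 2 − 0.125·20 = -0.5
z₂ = -0.5 − 0.125·(-5) = 0.125
z₃ = 0.125 − 0.125·1.25 = -0.03125
z₄ = -0.03125 − 0.125·(-0.3125) = 0.0078125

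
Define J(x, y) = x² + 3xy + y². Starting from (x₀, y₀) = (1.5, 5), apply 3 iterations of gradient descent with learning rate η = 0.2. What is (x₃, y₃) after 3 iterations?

(-3.024, 3.024)

∇J = (2x + 3y, 3x + 2y)
(x₁, y₁) = (1.5, 5) − 0.2·(18, 14.5) = (-2.1, 2.1)
(x₂, y₂) = (-2.1, 2.1) − 0.2·(2.1, -2.1) = (-2.52, 2.52)
(x₃, y₃) = (-2.52, 2.52) − 0.2·(2.52, -2.52) = (-3.024, 3.024)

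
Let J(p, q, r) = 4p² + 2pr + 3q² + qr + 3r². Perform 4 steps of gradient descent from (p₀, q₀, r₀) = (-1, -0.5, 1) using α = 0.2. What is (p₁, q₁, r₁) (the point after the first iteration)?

(0.2, -0.1, 0.3)

∇J = (8p + 2r, 6q + r, 2p + q + 6r)
Step 1: at (-1, -0.5, 1), ∇J = (-6, -2, 3.5) → (-1, -0.5, 1) − 0.2·(-6, -2, 3.5) = (0.2, -0.1, 0.3)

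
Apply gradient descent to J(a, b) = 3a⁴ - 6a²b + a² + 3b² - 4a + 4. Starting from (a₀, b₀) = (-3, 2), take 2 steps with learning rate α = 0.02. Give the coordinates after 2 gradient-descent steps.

∇J = (12a³ - 12ab + 2a - 4, -6a² + 6b)
(a₁, b₁) = (-3, 2) − 0.02·(-262, -42) = (2.24, 2.84)
(a₂, b₂) = (2.24, 2.84) − 0.02·(59.013888, -13.0656) = (1.05972224, 3.101312)

(1.05972224, 3.101312)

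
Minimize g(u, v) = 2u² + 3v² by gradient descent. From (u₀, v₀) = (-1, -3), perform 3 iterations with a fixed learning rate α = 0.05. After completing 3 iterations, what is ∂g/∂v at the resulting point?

-6.174

∇g = (4u, 6v)
(u₁, v₁) = (-1, -3) − 0.05·(-4, -18) = (-0.8, -2.1)
(u₂, v₂) = (-0.8, -2.1) − 0.05·(-3.2, -12.6) = (-0.64, -1.47)
(u₃, v₃) = (-0.64, -1.47) − 0.05·(-2.56, -8.82) = (-0.512, -1.029)
∂g/∂v at (-0.512, -1.029) = -6.174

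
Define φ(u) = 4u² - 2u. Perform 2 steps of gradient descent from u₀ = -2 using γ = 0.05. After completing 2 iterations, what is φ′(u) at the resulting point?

-6.48

φ′(u) = 8u - 2
Step 1: φ′(-2) = -18; u₁ = -2 − 0.05·(-18) = -1.1
Step 2: φ′(-1.1) = -10.8; u₂ = -1.1 − 0.05·(-10.8) = -0.56
φ′(u) at (-0.56) = -6.48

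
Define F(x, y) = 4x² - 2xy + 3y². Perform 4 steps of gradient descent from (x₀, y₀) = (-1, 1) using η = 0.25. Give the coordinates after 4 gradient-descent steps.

∇F = (8x - 2y, -2x + 6y)
Step 1: at (-1, 1), ∇F = (-10, 8) → (-1, 1) − 0.25·(-10, 8) = (1.5, -1)
Step 2: at (1.5, -1), ∇F = (14, -9) → (1.5, -1) − 0.25·(14, -9) = (-2, 1.25)
Step 3: at (-2, 1.25), ∇F = (-18.5, 11.5) → (-2, 1.25) − 0.25·(-18.5, 11.5) = (2.625, -1.625)
Step 4: at (2.625, -1.625), ∇F = (24.25, -15) → (2.625, -1.625) − 0.25·(24.25, -15) = (-3.4375, 2.125)

(-3.4375, 2.125)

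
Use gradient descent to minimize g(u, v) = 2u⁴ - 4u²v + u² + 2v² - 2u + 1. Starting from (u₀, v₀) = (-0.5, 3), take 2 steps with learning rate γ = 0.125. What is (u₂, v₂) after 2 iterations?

∇g = (8u³ - 8uv + 2u - 2, -4u² + 4v)
Step 1: at (-0.5, 3), ∇g = (8, 11) → (-0.5, 3) − 0.125·(8, 11) = (-1.5, 1.625)
Step 2: at (-1.5, 1.625), ∇g = (-12.5, -2.5) → (-1.5, 1.625) − 0.125·(-12.5, -2.5) = (0.0625, 1.9375)

(0.0625, 1.9375)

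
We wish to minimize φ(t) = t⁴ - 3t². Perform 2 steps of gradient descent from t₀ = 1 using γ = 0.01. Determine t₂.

φ′(t) = 4t³ - 6t
t₁ = 1 − 0.01·(-2) = 1.02
t₂ = 1.02 − 0.01·(-1.875168) = 1.03875168

1.03875168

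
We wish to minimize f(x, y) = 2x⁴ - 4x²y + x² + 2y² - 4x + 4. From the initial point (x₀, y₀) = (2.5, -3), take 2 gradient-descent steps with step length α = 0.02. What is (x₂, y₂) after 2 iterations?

(-0.35951232, -1.960128)

∇f = (8x³ - 8xy + 2x - 4, -4x² + 4y)
Step 1: at (2.5, -3), ∇f = (186, -37) → (2.5, -3) − 0.02·(186, -37) = (-1.22, -2.26)
Step 2: at (-1.22, -2.26), ∇f = (-43.024384, -14.9936) → (-1.22, -2.26) − 0.02·(-43.024384, -14.9936) = (-0.35951232, -1.960128)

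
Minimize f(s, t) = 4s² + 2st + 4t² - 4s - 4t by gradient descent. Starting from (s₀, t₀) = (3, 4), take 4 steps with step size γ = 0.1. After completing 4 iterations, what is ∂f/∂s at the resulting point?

-0.0768

∇f = (8s + 2t - 4, 2s + 8t - 4)
Step 1: at (3, 4), ∇f = (28, 34) → (3, 4) − 0.1·(28, 34) = (0.2, 0.6)
Step 2: at (0.2, 0.6), ∇f = (-1.2, 1.2) → (0.2, 0.6) − 0.1·(-1.2, 1.2) = (0.32, 0.48)
Step 3: at (0.32, 0.48), ∇f = (-0.48, 0.48) → (0.32, 0.48) − 0.1·(-0.48, 0.48) = (0.368, 0.432)
Step 4: at (0.368, 0.432), ∇f = (-0.192, 0.192) → (0.368, 0.432) − 0.1·(-0.192, 0.192) = (0.3872, 0.4128)
∂f/∂s at (0.3872, 0.4128) = -0.0768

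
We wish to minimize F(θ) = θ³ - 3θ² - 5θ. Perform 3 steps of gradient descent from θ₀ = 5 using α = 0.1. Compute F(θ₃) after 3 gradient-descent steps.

-15.472690688

F′(θ) = 3θ² - 6θ - 5
Step 1: F′(5) = 40; θ₁ = 5 − 0.1·40 = 1
Step 2: F′(1) = -8; θ₂ = 1 − 0.1·(-8) = 1.8
Step 3: F′(1.8) = -6.08; θ₃ = 1.8 − 0.1·(-6.08) = 2.408
F(2.408) = -15.472690688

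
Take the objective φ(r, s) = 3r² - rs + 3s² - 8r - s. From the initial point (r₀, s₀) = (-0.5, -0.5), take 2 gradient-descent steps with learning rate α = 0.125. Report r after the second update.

1.1953125

∇φ = (6r - s - 8, -r + 6s - 1)
(r₁, s₁) = (-0.5, -0.5) − 0.125·(-10.5, -3.5) = (0.8125, -0.0625)
(r₂, s₂) = (0.8125, -0.0625) − 0.125·(-3.0625, -2.1875) = (1.1953125, 0.2109375)
r = 1.1953125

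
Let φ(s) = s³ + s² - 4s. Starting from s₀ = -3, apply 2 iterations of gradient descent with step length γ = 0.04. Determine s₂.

φ′(s) = 3s² + 2s - 4
Step 1: φ′(-3) = 17; s₁ = -3 − 0.04·17 = -3.68
Step 2: φ′(-3.68) = 29.2672; s₂ = -3.68 − 0.04·29.2672 = -4.850688

-4.850688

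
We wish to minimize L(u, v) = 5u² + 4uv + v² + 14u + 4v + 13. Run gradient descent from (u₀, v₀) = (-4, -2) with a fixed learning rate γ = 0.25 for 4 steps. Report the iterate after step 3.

∇L = (10u + 4v + 14, 4u + 2v + 4)
(u₁, v₁) = (-4, -2) − 0.25·(-34, -16) = (4.5, 2)
(u₂, v₂) = (4.5, 2) − 0.25·(67, 26) = (-12.25, -4.5)
(u₃, v₃) = (-12.25, -4.5) − 0.25·(-126.5, -54) = (19.375, 9)

(19.375, 9)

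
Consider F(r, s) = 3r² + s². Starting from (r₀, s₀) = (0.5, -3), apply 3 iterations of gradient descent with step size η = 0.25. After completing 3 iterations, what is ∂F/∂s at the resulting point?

-0.75

∇F = (6r, 2s)
Step 1: at (0.5, -3), ∇F = (3, -6) → (0.5, -3) − 0.25·(3, -6) = (-0.25, -1.5)
Step 2: at (-0.25, -1.5), ∇F = (-1.5, -3) → (-0.25, -1.5) − 0.25·(-1.5, -3) = (0.125, -0.75)
Step 3: at (0.125, -0.75), ∇F = (0.75, -1.5) → (0.125, -0.75) − 0.25·(0.75, -1.5) = (-0.0625, -0.375)
∂F/∂s at (-0.0625, -0.375) = -0.75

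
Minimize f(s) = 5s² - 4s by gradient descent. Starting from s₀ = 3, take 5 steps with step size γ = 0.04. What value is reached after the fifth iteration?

0.602176

f′(s) = 10s - 4
s₁ = 3 − 0.04·26 = 1.96
s₂ = 1.96 − 0.04·15.6 = 1.336
s₃ = 1.336 − 0.04·9.36 = 0.9616
s₄ = 0.9616 − 0.04·5.616 = 0.73696
s₅ = 0.73696 − 0.04·3.3696 = 0.602176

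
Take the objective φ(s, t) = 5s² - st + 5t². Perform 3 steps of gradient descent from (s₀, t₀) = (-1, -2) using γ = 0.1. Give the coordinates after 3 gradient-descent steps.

∇φ = (10s - t, -s + 10t)
Step 1: at (-1, -2), ∇φ = (-8, -19) → (-1, -2) − 0.1·(-8, -19) = (-0.2, -0.1)
Step 2: at (-0.2, -0.1), ∇φ = (-1.9, -0.8) → (-0.2, -0.1) − 0.1·(-1.9, -0.8) = (-0.01, -0.02)
Step 3: at (-0.01, -0.02), ∇φ = (-0.08, -0.19) → (-0.01, -0.02) − 0.1·(-0.08, -0.19) = (-0.002, -0.001)

(-0.002, -0.001)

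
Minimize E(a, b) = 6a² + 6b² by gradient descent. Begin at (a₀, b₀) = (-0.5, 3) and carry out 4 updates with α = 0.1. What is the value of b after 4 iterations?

0.0048

∇E = (12a, 12b)
Step 1: at (-0.5, 3), ∇E = (-6, 36) → (-0.5, 3) − 0.1·(-6, 36) = (0.1, -0.6)
Step 2: at (0.1, -0.6), ∇E = (1.2, -7.2) → (0.1, -0.6) − 0.1·(1.2, -7.2) = (-0.02, 0.12)
Step 3: at (-0.02, 0.12), ∇E = (-0.24, 1.44) → (-0.02, 0.12) − 0.1·(-0.24, 1.44) = (0.004, -0.024)
Step 4: at (0.004, -0.024), ∇E = (0.048, -0.288) → (0.004, -0.024) − 0.1·(0.048, -0.288) = (-0.0008, 0.0048)
b = 0.0048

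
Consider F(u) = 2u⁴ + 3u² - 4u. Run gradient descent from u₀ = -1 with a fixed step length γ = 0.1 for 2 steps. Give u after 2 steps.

F′(u) = 8u³ + 6u - 4
u₁ = -1 − 0.1·(-18) = 0.8
u₂ = 0.8 − 0.1·4.896 = 0.3104

0.3104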